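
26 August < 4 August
False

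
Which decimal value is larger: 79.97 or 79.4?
79.97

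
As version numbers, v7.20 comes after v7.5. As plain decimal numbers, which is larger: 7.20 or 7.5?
7.5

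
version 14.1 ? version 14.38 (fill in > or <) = <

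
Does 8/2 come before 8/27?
Yes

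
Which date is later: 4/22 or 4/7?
4/22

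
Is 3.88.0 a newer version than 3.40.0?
Yes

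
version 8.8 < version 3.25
False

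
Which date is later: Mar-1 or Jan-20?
Mar-1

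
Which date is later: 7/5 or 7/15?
7/15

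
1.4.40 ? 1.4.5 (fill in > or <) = >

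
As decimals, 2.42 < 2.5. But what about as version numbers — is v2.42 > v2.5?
True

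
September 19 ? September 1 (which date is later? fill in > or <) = >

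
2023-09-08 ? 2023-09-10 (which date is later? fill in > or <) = <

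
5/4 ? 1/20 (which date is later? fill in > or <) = >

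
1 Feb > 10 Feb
False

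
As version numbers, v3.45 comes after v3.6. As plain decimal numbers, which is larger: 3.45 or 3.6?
3.6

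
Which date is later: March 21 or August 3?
August 3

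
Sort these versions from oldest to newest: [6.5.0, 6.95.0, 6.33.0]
[6.5.0, 6.33.0, 6.95.0]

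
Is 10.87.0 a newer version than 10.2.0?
Yes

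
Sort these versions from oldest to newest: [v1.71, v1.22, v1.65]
[v1.22, v1.65, v1.71]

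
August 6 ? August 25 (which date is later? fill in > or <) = <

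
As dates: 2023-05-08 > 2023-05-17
False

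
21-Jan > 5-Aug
False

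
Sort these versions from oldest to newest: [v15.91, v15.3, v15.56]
[v15.3, v15.56, v15.91]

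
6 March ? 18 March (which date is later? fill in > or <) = <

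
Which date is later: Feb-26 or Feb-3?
Feb-26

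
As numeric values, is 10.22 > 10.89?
False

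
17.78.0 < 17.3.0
False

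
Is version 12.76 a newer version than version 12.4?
Yes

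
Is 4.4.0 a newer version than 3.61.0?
Yes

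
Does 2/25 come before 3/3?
Yes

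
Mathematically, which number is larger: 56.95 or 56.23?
56.95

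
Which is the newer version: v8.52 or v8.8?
v8.52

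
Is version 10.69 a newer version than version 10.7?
Yes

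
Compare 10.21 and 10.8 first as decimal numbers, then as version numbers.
As decimals: 10.21 < 10.8. As versions: v10.21 > v10.8 (minor version 21 > 8).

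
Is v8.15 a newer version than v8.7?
Yes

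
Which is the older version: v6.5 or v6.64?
v6.5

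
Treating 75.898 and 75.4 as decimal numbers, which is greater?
75.898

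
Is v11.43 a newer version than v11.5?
Yes. Version numbers are compared segment by segment as integers, not as decimals: minor version 43 > 5, so v11.43 > v11.5 (even though the decimal 11.43 < 11.5).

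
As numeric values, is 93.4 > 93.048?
True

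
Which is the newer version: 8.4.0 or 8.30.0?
8.30.0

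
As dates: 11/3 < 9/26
False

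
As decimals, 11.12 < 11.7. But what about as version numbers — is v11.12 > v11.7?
True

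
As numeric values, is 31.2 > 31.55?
False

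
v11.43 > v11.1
True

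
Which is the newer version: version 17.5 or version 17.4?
version 17.5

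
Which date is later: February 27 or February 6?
February 27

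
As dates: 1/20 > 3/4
False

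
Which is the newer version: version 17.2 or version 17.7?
version 17.7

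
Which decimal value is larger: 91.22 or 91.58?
91.58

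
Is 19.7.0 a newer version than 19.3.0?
Yes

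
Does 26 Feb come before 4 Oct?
Yes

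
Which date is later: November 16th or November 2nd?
November 16th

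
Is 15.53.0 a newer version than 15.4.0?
Yes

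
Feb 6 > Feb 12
False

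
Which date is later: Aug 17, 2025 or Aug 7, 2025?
Aug 17, 2025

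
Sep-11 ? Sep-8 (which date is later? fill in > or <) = >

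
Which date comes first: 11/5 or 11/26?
11/5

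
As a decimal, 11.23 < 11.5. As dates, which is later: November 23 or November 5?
November 23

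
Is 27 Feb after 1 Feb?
Yes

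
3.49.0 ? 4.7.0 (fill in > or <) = <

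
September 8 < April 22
False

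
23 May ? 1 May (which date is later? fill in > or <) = >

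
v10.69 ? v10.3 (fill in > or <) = >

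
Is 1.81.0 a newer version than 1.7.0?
Yes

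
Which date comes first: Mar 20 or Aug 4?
Mar 20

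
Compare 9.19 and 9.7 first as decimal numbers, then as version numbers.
As decimals: 9.19 < 9.7. As versions: v9.19 > v9.7 (minor version 19 > 7).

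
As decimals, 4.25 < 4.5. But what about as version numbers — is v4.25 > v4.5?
True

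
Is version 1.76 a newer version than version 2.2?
No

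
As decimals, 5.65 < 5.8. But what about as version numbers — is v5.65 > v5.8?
True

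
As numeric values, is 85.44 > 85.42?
True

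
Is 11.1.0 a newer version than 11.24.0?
No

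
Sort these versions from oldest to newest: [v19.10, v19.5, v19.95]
[v19.5, v19.10, v19.95]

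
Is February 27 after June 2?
No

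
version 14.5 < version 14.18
True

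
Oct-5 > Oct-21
False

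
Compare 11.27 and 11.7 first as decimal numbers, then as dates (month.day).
As decimals: 11.27 < 11.7. As dates: 11/27 is later than 11/7 (day 27 > day 7).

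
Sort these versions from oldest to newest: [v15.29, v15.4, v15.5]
[v15.4, v15.5, v15.29]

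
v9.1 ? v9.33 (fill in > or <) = <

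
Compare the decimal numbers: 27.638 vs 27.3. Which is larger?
27.638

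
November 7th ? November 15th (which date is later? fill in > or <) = <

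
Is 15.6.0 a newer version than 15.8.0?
No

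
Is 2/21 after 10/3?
No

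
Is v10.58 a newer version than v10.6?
Yes. Version numbers are compared segment by segment as integers, not as decimals: minor version 58 > 6, so v10.58 > v10.6 (even though the decimal 10.58 < 10.6).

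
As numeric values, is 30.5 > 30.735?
False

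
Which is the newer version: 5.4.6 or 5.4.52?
5.4.52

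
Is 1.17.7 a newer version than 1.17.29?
No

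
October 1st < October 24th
True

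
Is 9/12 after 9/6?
Yes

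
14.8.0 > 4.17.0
True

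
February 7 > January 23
True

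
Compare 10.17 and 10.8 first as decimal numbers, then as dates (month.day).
As decimals: 10.17 < 10.8. As dates: 10/17 is later than 10/8 (day 17 > day 8).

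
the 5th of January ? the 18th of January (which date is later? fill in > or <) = <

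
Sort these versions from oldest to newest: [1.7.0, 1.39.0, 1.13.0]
[1.7.0, 1.13.0, 1.39.0]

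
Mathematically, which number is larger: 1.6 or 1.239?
1.6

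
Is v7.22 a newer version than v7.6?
Yes. Version numbers are compared segment by segment as integers, not as decimals: minor version 22 > 6, so v7.22 > v7.6 (even though the decimal 7.22 < 7.6).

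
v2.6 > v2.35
False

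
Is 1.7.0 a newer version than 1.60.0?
No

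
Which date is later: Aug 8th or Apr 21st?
Aug 8th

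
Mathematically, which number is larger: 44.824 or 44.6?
44.824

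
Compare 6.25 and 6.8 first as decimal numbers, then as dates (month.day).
As decimals: 6.25 < 6.8. As dates: 6/25 is later than 6/8 (day 25 > day 8).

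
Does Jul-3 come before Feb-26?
No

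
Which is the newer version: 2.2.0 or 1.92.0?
2.2.0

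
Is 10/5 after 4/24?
Yes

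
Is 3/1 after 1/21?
Yes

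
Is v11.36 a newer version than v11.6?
Yes. Version numbers are compared segment by segment as integers, not as decimals: minor version 36 > 6, so v11.36 > v11.6 (even though the decimal 11.36 < 11.6).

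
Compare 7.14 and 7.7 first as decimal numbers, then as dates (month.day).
As decimals: 7.14 < 7.7. As dates: 7/14 is later than 7/7 (day 14 > day 7).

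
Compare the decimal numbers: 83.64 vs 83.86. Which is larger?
83.86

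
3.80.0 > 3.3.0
True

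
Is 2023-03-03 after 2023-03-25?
No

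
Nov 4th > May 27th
True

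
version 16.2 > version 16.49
False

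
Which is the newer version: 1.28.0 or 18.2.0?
18.2.0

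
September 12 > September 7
True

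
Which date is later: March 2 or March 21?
March 21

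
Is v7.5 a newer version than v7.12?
No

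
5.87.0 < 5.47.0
False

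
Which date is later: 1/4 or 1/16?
1/16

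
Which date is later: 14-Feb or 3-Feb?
14-Feb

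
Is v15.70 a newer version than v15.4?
Yes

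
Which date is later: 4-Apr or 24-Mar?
4-Apr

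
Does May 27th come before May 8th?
No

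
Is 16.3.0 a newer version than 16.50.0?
No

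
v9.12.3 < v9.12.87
True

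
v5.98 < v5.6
False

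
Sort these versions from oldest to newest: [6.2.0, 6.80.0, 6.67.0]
[6.2.0, 6.67.0, 6.80.0]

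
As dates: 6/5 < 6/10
True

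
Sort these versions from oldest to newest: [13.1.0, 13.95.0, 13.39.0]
[13.1.0, 13.39.0, 13.95.0]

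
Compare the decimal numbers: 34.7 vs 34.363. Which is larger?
34.7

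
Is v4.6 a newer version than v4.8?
No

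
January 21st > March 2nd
False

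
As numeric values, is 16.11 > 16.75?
False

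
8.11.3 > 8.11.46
False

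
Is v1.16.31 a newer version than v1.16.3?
Yes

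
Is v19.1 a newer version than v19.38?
No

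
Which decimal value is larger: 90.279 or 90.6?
90.6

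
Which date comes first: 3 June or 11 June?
3 June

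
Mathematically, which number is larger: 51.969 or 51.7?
51.969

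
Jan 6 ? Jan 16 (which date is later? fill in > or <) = <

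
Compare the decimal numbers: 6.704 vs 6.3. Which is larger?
6.704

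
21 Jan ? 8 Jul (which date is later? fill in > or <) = <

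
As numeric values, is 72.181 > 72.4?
False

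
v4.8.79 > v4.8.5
True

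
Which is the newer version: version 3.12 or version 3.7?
version 3.12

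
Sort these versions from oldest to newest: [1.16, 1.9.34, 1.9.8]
[1.9.8, 1.9.34, 1.16]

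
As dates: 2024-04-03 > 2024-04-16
False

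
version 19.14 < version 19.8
False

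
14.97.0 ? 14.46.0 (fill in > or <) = >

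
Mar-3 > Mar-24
False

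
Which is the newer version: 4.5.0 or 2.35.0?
4.5.0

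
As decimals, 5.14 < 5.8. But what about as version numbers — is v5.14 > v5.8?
True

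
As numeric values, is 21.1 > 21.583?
False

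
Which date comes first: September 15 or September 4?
September 4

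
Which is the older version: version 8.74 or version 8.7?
version 8.7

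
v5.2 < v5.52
True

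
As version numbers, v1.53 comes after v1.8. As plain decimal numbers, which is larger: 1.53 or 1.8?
1.8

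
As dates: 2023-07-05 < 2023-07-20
True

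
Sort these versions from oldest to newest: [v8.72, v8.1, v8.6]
[v8.1, v8.6, v8.72]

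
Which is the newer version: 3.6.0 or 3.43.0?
3.43.0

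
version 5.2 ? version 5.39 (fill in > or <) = <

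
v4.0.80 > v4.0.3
True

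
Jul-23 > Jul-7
True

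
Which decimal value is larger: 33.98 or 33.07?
33.98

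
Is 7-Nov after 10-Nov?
No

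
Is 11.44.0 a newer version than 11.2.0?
Yes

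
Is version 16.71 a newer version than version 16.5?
Yes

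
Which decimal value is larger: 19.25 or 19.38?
19.38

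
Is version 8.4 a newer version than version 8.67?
No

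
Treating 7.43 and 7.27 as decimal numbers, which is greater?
7.43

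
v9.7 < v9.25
True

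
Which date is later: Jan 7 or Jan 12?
Jan 12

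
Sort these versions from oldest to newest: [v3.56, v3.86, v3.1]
[v3.1, v3.56, v3.86]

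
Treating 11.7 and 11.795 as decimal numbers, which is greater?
11.795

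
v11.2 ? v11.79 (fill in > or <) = <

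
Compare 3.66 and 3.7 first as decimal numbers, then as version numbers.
As decimals: 3.66 < 3.7. As versions: v3.66 > v3.7 (minor version 66 > 7).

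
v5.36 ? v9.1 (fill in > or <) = <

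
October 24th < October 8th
False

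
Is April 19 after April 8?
Yes. Day 19 comes after day 8 in April — this is a date comparison, not a decimal one (the decimal 4.19 would be smaller than 4.8).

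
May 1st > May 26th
False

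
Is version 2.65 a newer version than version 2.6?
Yes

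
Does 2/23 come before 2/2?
No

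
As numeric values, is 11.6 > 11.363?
True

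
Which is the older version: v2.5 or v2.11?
v2.5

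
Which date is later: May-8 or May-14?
May-14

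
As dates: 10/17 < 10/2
False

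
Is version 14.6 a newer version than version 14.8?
No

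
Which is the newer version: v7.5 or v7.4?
v7.5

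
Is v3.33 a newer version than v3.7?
Yes. Version numbers are compared segment by segment as integers, not as decimals: minor version 33 > 7, so v3.33 > v3.7 (even though the decimal 3.33 < 3.7).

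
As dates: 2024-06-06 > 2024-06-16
False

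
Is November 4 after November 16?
No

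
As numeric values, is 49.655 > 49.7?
False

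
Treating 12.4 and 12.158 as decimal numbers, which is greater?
12.4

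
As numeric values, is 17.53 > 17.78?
False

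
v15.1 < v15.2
True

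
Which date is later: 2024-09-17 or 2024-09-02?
2024-09-17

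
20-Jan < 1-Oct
True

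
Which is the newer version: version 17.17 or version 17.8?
version 17.17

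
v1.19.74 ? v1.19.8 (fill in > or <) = >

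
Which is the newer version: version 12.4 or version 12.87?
version 12.87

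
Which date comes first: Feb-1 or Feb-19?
Feb-1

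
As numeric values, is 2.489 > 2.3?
True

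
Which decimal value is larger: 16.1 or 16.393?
16.393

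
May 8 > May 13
False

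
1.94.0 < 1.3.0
False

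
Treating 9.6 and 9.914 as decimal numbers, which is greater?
9.914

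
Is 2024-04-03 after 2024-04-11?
No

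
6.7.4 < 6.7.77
True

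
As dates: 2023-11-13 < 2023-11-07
False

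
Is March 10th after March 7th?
Yes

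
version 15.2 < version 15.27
True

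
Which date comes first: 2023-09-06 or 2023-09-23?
2023-09-06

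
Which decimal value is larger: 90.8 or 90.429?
90.8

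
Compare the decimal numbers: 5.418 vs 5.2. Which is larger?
5.418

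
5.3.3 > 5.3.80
False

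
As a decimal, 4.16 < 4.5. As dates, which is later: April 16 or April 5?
April 16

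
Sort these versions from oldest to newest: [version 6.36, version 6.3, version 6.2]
[version 6.2, version 6.3, version 6.36]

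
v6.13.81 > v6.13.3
True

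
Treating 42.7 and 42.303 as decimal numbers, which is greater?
42.7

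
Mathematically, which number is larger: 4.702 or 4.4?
4.702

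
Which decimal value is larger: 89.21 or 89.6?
89.6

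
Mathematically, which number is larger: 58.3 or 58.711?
58.711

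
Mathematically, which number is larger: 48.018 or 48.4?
48.4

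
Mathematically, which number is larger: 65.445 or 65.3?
65.445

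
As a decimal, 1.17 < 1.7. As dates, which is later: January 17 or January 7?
January 17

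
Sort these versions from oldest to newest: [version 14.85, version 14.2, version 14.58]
[version 14.2, version 14.58, version 14.85]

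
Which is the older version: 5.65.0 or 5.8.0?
5.8.0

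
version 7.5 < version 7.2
False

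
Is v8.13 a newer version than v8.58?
No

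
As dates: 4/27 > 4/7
True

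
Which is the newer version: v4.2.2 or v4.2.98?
v4.2.98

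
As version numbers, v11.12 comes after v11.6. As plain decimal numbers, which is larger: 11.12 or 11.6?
11.6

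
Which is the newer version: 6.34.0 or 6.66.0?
6.66.0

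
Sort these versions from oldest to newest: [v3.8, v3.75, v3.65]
[v3.8, v3.65, v3.75]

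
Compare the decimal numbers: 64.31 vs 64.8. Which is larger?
64.8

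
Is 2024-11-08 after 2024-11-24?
No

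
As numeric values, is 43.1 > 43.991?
False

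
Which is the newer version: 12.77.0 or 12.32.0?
12.77.0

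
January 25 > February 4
False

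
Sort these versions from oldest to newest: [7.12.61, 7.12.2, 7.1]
[7.1, 7.12.2, 7.12.61]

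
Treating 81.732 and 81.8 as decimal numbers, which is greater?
81.8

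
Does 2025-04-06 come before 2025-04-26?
Yes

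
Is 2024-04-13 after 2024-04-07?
Yes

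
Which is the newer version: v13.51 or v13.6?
v13.51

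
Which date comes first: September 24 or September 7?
September 7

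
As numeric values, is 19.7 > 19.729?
False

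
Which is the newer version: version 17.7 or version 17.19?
version 17.19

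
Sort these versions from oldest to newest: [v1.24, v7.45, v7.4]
[v1.24, v7.4, v7.45]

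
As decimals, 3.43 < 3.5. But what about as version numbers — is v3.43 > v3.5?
True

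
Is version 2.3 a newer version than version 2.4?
No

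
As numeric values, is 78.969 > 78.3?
True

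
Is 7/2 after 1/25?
Yes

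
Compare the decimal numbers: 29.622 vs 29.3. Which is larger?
29.622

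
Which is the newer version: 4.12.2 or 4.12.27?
4.12.27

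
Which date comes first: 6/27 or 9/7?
6/27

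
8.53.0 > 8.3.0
True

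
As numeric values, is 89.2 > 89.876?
False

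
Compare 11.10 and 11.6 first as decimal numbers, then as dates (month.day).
As decimals: 11.10 < 11.6. As dates: 11/10 is later than 11/6 (day 10 > day 6).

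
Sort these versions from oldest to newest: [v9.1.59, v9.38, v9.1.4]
[v9.1.4, v9.1.59, v9.38]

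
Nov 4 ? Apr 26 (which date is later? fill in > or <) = >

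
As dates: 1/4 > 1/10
False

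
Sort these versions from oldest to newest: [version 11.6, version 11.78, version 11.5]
[version 11.5, version 11.6, version 11.78]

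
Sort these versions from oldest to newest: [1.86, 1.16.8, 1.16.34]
[1.16.8, 1.16.34, 1.86]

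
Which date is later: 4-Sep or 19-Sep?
19-Sep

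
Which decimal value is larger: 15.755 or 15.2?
15.755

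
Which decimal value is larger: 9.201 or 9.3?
9.3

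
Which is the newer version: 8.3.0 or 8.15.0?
8.15.0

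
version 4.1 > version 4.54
False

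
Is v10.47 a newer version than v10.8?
Yes. Version numbers are compared segment by segment as integers, not as decimals: minor version 47 > 8, so v10.47 > v10.8 (even though the decimal 10.47 < 10.8).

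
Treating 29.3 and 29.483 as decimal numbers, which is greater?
29.483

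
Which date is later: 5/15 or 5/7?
5/15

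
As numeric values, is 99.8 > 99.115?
True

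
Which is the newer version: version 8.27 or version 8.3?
version 8.27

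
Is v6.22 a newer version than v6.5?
Yes. Version numbers are compared segment by segment as integers, not as decimals: minor version 22 > 5, so v6.22 > v6.5 (even though the decimal 6.22 < 6.5).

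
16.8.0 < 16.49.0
True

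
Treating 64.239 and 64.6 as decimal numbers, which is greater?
64.6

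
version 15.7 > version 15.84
False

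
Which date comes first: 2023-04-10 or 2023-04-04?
2023-04-04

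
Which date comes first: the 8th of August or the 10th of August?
the 8th of August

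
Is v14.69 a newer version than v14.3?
Yes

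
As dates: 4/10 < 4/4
False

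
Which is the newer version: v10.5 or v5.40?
v10.5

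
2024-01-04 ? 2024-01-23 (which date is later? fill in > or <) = <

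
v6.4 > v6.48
False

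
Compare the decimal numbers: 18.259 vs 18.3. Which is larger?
18.3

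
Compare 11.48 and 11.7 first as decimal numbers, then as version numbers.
As decimals: 11.48 < 11.7. As versions: v11.48 > v11.7 (minor version 48 > 7).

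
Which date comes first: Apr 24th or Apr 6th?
Apr 6th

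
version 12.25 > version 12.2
True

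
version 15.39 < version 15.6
False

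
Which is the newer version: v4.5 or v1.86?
v4.5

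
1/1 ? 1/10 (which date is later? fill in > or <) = <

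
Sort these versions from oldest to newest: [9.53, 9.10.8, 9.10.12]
[9.10.8, 9.10.12, 9.53]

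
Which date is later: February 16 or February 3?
February 16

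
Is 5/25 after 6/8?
No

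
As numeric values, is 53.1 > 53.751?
False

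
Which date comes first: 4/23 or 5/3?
4/23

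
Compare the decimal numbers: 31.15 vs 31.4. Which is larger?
31.4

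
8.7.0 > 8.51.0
False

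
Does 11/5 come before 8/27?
No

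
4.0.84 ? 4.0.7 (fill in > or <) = >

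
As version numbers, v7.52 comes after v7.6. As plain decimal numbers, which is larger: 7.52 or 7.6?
7.6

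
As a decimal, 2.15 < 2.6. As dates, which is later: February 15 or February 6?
February 15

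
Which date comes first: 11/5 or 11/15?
11/5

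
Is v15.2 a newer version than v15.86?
No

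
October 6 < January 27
False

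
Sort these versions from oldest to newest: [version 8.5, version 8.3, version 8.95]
[version 8.3, version 8.5, version 8.95]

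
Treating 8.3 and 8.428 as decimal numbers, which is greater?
8.428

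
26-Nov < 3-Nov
False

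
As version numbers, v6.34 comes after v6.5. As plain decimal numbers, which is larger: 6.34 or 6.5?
6.5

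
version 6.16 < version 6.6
False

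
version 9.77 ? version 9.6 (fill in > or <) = >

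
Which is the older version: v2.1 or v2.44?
v2.1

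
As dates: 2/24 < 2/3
False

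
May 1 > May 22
False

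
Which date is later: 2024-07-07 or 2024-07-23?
2024-07-23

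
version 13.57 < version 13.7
False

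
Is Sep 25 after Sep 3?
Yes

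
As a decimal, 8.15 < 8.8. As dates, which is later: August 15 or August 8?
August 15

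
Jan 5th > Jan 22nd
False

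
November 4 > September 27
True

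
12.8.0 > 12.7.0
True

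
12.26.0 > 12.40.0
False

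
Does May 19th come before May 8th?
No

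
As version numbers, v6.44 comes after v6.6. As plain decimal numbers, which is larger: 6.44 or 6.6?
6.6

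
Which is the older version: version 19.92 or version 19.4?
version 19.4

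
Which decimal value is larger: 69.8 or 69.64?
69.8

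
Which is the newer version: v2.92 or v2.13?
v2.92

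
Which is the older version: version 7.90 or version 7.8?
version 7.8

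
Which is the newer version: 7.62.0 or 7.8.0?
7.62.0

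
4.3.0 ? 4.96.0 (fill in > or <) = <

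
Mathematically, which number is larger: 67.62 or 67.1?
67.62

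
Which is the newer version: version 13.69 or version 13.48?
version 13.69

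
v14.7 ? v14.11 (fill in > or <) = <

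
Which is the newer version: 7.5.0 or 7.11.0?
7.11.0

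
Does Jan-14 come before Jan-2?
No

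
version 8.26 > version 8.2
True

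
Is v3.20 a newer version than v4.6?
No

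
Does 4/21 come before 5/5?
Yes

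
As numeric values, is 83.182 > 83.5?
False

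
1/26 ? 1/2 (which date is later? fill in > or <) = >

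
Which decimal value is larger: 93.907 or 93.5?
93.907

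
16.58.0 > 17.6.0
False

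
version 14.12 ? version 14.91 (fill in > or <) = <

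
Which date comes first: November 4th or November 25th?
November 4th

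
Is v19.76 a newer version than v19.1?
Yes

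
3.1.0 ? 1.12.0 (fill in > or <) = >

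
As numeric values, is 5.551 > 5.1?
True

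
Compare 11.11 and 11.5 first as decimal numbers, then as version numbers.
As decimals: 11.11 < 11.5. As versions: v11.11 > v11.5 (minor version 11 > 5).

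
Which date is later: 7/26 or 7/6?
7/26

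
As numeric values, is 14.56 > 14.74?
False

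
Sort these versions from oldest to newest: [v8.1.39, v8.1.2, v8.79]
[v8.1.2, v8.1.39, v8.79]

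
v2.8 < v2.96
True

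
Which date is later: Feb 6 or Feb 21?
Feb 21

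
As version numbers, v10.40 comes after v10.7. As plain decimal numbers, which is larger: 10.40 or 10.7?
10.7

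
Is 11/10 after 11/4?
Yes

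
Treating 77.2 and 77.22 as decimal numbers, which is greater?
77.22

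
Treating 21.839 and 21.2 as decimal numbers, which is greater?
21.839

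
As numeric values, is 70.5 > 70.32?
True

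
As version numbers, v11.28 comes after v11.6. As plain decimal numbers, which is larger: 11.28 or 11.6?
11.6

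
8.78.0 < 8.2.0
False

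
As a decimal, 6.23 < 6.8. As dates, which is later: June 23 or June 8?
June 23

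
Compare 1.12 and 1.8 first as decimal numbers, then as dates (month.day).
As decimals: 1.12 < 1.8. As dates: 1/12 is later than 1/8 (day 12 > day 8).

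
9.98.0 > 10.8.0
False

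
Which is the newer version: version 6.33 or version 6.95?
version 6.95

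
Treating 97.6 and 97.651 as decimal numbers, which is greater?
97.651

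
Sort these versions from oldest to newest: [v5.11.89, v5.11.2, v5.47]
[v5.11.2, v5.11.89, v5.47]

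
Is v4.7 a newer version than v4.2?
Yes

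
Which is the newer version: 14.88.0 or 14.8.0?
14.88.0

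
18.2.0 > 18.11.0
False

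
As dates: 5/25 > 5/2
True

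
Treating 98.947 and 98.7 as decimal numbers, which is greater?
98.947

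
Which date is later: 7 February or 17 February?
17 February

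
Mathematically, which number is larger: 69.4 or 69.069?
69.4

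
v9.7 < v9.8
True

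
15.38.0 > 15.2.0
True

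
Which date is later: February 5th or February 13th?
February 13th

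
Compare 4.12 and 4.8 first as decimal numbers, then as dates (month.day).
As decimals: 4.12 < 4.8. As dates: 4/12 is later than 4/8 (day 12 > day 8).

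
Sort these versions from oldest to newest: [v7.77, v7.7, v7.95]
[v7.7, v7.77, v7.95]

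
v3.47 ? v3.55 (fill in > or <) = <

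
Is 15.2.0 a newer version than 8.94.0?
Yes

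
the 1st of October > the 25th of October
False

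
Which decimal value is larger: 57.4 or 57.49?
57.49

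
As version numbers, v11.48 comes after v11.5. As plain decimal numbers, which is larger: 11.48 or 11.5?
11.5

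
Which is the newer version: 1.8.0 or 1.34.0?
1.34.0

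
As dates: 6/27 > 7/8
False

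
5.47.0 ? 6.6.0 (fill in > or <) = <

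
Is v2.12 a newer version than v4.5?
No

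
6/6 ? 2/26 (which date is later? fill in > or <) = >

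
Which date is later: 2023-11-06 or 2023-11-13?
2023-11-13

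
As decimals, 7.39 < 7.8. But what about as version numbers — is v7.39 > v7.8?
True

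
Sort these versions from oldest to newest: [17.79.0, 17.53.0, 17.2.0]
[17.2.0, 17.53.0, 17.79.0]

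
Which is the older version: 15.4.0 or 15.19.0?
15.4.0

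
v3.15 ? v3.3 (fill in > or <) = >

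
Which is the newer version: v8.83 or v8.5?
v8.83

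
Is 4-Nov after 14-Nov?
No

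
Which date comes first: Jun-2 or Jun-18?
Jun-2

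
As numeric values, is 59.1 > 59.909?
False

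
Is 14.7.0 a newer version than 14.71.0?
No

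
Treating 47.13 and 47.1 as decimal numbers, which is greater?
47.13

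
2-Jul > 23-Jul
False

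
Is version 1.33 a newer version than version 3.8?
No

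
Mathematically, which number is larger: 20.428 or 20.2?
20.428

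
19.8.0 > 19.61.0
False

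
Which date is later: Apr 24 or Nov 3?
Nov 3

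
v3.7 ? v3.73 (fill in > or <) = <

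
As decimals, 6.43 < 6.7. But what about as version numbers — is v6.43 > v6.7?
True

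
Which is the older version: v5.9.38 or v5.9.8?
v5.9.8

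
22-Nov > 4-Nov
True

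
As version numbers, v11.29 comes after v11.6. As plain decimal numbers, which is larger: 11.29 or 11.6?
11.6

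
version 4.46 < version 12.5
True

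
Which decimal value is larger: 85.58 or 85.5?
85.58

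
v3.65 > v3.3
True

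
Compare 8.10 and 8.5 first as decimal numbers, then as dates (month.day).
As decimals: 8.10 < 8.5. As dates: 8/10 is later than 8/5 (day 10 > day 5).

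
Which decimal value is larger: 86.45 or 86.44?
86.45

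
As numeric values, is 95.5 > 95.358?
True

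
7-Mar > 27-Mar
False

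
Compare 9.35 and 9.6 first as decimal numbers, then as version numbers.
As decimals: 9.35 < 9.6. As versions: v9.35 > v9.6 (minor version 35 > 6).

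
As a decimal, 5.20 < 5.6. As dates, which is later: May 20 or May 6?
May 20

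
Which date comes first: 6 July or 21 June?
21 June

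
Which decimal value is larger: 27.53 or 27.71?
27.71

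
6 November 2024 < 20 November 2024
True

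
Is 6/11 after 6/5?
Yes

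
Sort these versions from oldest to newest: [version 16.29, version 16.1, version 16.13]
[version 16.1, version 16.13, version 16.29]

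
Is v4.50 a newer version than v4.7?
Yes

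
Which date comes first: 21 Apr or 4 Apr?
4 Apr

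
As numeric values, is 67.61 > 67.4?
True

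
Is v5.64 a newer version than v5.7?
Yes. Version numbers are compared segment by segment as integers, not as decimals: minor version 64 > 7, so v5.64 > v5.7 (even though the decimal 5.64 < 5.7).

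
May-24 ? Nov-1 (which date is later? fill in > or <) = <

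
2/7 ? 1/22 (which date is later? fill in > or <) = >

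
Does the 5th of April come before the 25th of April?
Yes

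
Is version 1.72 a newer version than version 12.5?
No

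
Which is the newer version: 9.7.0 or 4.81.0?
9.7.0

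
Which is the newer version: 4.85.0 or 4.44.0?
4.85.0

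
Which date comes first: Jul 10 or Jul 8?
Jul 8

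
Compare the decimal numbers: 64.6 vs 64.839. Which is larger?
64.839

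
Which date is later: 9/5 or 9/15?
9/15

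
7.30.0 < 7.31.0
True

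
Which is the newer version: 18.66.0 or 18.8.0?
18.66.0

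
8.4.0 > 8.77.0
False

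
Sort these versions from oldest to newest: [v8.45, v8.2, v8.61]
[v8.2, v8.45, v8.61]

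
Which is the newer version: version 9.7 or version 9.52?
version 9.52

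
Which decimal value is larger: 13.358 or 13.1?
13.358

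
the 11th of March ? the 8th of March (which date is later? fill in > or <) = >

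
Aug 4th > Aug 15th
False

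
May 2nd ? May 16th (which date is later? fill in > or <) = <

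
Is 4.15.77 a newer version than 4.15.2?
Yes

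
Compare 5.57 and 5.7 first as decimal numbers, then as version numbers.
As decimals: 5.57 < 5.7. As versions: v5.57 > v5.7 (minor version 57 > 7).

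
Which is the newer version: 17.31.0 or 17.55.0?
17.55.0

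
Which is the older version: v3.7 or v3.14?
v3.7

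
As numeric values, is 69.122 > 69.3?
False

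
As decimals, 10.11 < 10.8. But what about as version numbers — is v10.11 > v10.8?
True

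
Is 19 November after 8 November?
Yes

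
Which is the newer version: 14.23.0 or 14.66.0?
14.66.0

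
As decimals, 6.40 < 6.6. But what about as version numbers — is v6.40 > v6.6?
True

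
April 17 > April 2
True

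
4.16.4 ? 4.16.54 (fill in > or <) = <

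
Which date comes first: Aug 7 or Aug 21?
Aug 7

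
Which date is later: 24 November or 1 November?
24 November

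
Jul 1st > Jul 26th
False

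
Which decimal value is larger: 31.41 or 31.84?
31.84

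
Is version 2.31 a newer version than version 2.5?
Yes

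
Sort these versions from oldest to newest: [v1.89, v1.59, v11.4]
[v1.59, v1.89, v11.4]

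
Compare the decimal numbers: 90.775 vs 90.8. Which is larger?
90.8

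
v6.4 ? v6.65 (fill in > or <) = <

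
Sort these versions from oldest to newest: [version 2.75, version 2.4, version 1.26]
[version 1.26, version 2.4, version 2.75]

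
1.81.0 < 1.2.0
False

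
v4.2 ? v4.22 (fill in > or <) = <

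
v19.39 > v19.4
True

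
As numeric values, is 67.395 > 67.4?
False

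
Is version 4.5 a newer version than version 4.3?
Yes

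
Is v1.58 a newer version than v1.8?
Yes. Version numbers are compared segment by segment as integers, not as decimals: minor version 58 > 8, so v1.58 > v1.8 (even though the decimal 1.58 < 1.8).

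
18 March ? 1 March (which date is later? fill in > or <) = >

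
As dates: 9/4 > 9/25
False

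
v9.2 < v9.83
True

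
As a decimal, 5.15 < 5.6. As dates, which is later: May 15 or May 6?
May 15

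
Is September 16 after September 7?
Yes. Day 16 comes after day 7 in September — this is a date comparison, not a decimal one (the decimal 9.16 would be smaller than 9.7).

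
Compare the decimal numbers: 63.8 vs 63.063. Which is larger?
63.8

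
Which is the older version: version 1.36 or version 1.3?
version 1.3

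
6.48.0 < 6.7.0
False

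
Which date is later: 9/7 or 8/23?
9/7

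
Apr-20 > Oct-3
False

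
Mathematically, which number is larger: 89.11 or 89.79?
89.79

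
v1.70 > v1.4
True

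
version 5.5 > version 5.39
False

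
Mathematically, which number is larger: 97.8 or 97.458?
97.8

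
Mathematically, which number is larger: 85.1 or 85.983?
85.983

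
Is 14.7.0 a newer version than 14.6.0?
Yes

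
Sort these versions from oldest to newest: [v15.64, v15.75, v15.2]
[v15.2, v15.64, v15.75]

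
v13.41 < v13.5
False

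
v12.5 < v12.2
False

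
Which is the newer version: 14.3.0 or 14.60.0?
14.60.0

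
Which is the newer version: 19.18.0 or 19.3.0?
19.18.0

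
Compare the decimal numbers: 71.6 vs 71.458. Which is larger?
71.6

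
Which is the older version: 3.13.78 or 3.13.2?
3.13.2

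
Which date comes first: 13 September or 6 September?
6 September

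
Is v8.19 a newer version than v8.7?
Yes. Version numbers are compared segment by segment as integers, not as decimals: minor version 19 > 7, so v8.19 > v8.7 (even though the decimal 8.19 < 8.7).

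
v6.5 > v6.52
False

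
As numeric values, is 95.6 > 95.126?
True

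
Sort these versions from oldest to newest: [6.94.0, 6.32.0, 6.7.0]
[6.7.0, 6.32.0, 6.94.0]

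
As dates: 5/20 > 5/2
True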